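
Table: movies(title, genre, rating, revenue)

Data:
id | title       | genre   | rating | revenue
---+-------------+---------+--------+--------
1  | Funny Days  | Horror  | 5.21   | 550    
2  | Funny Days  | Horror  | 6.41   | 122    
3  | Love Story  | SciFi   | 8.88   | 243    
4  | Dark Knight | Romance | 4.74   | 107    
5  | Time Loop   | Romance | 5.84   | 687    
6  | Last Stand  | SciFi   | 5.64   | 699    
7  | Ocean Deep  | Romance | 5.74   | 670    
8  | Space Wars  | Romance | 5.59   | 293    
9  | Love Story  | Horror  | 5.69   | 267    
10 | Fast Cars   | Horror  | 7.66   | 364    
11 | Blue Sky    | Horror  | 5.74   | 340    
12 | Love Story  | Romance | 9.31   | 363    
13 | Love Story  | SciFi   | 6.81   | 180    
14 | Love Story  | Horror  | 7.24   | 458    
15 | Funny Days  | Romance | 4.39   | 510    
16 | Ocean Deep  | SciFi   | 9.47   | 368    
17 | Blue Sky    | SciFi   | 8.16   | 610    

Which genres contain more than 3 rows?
SELECT genre, COUNT(*) as cnt
FROM movies
GROUP BY genre
HAVING COUNT(*) > 3

Result:
  Horror: 6
  Romance: 6
  SciFi: 5

Note: HAVING filters groups after aggregation, WHERE filters rows before.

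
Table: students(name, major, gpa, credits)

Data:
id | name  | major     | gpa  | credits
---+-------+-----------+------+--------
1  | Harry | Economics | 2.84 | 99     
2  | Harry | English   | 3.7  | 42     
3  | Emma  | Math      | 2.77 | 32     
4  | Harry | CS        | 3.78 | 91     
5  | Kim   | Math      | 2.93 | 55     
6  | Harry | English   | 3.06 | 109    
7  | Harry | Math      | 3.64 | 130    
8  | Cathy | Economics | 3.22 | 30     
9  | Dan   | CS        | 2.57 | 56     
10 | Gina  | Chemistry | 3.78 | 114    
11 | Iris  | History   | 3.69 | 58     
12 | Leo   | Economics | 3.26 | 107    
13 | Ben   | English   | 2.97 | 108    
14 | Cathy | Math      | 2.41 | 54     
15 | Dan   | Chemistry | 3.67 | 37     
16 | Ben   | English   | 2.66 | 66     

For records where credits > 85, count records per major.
SELECT major, COUNT(*)
FROM students
WHERE credits > 85
GROUP BY major

Note: WHERE filters rows before grouping.

Result:
  CS: 1
  Chemistry: 1
  Economics: 2
  English: 2
  Math: 1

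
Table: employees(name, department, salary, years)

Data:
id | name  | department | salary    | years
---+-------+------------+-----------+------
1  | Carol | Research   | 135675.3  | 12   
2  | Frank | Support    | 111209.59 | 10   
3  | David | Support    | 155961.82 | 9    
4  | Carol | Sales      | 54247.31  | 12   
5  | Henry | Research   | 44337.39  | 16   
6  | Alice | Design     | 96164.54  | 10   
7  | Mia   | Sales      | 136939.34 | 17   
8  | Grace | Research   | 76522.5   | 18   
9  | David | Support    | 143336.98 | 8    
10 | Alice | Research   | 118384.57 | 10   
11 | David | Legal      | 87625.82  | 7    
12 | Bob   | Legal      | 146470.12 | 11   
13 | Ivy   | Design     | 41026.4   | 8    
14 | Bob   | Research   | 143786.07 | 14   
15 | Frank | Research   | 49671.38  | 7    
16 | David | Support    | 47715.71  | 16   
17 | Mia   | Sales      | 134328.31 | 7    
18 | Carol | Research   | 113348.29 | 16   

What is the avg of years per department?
SELECT department, AVG(years) as result
FROM employees
GROUP BY department

Result:
  Design: 9.00
  Legal: 9.00
  Research: 13.29
  Sales: 12.00
  Support: 10.75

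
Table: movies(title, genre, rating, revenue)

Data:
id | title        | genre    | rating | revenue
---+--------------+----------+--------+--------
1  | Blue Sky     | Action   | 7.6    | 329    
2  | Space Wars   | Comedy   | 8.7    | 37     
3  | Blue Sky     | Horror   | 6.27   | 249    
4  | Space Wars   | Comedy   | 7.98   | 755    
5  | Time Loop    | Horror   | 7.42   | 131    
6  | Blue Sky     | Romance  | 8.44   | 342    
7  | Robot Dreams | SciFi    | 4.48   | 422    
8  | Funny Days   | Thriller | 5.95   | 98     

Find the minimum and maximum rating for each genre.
SELECT genre, MIN(rating), MAX(rating)
FROM movies
GROUP BY genre

Result:
  Action: min=7.60, max=7.60
  Comedy: min=7.98, max=8.70
  Horror: min=6.27, max=7.42
  Romance: min=8.44, max=8.44
  SciFi: min=4.48, max=4.48
  Thriller: min=5.95, max=5.95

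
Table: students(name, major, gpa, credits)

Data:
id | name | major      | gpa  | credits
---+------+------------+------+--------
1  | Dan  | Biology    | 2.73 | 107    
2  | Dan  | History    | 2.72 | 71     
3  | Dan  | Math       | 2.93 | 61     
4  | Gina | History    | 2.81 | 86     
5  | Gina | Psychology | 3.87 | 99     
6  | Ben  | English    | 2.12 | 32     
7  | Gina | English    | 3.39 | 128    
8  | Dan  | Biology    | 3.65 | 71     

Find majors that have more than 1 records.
SELECT major, COUNT(*) as cnt
FROM students
GROUP BY major
HAVING COUNT(*) > 1

Result:
  Biology: 2
  English: 2
  History: 2

Note: HAVING filters groups after aggregation, WHERE filters rows before.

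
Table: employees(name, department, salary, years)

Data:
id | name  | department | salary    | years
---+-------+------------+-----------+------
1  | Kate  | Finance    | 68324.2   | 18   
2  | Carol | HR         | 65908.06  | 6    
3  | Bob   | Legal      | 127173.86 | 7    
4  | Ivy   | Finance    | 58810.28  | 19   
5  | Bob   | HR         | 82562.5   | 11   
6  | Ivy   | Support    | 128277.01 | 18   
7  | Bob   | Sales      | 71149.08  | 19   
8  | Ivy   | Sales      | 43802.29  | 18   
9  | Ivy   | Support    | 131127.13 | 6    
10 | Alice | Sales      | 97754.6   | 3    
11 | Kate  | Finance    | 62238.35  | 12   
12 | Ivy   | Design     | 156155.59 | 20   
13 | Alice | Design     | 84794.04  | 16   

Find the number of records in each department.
SELECT department, COUNT(*) as count
FROM employees
GROUP BY department

Result:
  Design: 2
  Finance: 3
  HR: 2
  Legal: 1
  Sales: 3
  Support: 2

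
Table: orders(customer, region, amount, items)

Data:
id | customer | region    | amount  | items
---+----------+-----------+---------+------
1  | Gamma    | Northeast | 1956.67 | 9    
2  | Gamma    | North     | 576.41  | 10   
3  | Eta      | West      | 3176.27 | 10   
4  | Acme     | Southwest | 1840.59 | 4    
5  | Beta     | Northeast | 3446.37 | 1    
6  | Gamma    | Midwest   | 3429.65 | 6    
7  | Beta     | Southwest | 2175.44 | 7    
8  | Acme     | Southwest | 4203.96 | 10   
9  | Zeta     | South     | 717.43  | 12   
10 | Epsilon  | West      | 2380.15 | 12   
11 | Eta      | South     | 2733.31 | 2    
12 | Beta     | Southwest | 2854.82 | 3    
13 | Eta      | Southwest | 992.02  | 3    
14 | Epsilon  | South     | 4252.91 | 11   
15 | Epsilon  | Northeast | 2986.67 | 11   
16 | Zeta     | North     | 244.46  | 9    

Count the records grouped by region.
SELECT region, COUNT(*) as count
FROM orders
GROUP BY region

Result:
  Midwest: 1
  North: 2
  Northeast: 3
  South: 3
  Southwest: 5
  West: 2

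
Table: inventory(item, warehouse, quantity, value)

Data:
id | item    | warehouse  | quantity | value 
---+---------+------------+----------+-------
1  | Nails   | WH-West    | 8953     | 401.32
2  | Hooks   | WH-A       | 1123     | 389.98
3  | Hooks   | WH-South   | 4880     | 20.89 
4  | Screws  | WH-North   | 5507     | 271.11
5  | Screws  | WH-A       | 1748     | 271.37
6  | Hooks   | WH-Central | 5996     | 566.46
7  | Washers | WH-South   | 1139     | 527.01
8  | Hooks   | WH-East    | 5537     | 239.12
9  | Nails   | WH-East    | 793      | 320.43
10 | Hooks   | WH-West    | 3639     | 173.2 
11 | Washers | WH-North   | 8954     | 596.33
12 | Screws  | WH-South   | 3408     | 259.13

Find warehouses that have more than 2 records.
SELECT warehouse, COUNT(*) as cnt
FROM inventory
GROUP BY warehouse
HAVING COUNT(*) > 2

Result:
  WH-South: 3

Note: HAVING filters groups after aggregation, WHERE filters rows before.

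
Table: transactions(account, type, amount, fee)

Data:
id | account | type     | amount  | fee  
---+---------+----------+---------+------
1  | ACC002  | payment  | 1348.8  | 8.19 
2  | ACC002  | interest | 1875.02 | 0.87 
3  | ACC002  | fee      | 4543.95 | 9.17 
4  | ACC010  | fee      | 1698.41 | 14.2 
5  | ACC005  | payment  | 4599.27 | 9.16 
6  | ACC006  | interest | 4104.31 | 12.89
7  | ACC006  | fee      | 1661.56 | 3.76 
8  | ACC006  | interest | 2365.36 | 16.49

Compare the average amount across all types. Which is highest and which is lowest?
SELECT type, AVG(amount)
FROM transactions
GROUP BY type
ORDER BY AVG(amount)

All groups:
  fee: 2634.64
  interest: 2781.56
  payment: 2974.04

Highest: payment (2974.04)
Lowest: fee (2634.64)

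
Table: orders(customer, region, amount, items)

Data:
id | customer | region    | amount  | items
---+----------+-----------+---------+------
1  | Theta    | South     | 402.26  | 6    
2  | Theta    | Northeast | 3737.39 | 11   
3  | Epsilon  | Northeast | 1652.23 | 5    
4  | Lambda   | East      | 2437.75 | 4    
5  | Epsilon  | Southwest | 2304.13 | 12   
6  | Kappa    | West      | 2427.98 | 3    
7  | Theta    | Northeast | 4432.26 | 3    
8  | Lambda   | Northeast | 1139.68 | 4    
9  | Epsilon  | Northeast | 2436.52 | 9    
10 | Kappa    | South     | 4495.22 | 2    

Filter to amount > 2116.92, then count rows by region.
SELECT region, COUNT(*)
FROM orders
WHERE amount > 2116.92
GROUP BY region

Note: WHERE filters rows before grouping.

Result:
  East: 1
  Northeast: 3
  South: 1
  Southwest: 1
  West: 1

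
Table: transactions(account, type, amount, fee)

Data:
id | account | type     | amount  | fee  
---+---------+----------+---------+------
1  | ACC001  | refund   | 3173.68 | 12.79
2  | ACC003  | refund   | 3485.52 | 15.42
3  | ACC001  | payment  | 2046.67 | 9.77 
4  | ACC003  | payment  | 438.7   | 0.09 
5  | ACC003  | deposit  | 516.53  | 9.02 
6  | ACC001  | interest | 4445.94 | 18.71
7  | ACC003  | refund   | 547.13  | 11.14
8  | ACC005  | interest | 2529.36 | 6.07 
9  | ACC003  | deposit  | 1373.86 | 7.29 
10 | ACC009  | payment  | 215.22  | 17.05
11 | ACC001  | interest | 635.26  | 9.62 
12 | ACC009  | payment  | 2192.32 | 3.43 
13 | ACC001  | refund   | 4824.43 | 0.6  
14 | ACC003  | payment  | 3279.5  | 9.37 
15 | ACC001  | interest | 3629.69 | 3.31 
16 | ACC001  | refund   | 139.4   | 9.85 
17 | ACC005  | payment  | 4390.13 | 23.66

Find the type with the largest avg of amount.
SELECT type, AVG(amount) as val
FROM transactions
GROUP BY type
ORDER BY val DESC
LIMIT 1

Result: interest with avg(amount) = 2810.06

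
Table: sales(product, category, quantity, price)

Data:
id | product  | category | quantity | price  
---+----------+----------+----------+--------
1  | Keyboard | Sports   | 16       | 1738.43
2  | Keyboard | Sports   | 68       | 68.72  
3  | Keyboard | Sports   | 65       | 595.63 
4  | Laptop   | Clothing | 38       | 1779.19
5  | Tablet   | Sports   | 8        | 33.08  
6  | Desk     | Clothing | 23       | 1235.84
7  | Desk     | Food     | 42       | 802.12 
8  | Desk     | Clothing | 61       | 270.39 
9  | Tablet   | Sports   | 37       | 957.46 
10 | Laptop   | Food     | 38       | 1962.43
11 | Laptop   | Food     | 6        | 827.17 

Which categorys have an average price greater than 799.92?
SELECT category, AVG(price)
FROM sales
GROUP BY category
HAVING AVG(price) > 799.92

Result:
  Clothing: avg=1095.14
  Food: avg=1197.24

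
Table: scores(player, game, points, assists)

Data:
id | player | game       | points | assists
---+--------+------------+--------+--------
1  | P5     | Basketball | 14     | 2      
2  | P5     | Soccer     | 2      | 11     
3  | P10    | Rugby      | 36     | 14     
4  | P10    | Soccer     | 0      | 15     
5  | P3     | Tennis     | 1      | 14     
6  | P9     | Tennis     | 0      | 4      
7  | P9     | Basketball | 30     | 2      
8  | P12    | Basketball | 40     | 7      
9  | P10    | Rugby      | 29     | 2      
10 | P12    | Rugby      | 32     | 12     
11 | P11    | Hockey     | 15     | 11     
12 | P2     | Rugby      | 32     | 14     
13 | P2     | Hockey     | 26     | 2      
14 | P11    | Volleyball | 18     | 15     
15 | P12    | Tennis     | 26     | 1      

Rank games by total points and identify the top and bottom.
SELECT game, SUM(points)
FROM scores
GROUP BY game
ORDER BY SUM(points)

All groups:
  Soccer: 2
  Volleyball: 18
  Tennis: 27
  Hockey: 41
  Basketball: 84
  Rugby: 129

Highest: Rugby (129)
Lowest: Soccer (2)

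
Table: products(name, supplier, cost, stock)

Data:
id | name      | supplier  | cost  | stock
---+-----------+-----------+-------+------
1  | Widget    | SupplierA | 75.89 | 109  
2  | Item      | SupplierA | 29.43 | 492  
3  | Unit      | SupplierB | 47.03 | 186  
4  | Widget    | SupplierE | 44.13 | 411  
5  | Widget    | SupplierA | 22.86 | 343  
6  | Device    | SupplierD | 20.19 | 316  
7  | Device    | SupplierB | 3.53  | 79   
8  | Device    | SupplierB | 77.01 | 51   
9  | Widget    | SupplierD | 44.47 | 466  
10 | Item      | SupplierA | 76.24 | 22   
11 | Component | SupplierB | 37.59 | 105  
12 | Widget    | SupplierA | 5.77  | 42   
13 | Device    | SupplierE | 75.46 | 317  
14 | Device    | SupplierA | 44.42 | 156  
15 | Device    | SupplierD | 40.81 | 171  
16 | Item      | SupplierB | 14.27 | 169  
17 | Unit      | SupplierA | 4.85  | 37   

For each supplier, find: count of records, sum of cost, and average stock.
SELECT supplier,
       COUNT(*) as cnt,
       SUM(cost) as total_cost,
       AVG(stock) as avg_stock
FROM products
GROUP BY supplier

Result:
  SupplierA: 7 records, 259.46 total cost, 171.57 avg stock
  SupplierB: 5 records, 179.43 total cost, 118.00 avg stock
  SupplierD: 3 records, 105.47 total cost, 317.67 avg stock
  SupplierE: 2 records, 119.59 total cost, 364.00 avg stock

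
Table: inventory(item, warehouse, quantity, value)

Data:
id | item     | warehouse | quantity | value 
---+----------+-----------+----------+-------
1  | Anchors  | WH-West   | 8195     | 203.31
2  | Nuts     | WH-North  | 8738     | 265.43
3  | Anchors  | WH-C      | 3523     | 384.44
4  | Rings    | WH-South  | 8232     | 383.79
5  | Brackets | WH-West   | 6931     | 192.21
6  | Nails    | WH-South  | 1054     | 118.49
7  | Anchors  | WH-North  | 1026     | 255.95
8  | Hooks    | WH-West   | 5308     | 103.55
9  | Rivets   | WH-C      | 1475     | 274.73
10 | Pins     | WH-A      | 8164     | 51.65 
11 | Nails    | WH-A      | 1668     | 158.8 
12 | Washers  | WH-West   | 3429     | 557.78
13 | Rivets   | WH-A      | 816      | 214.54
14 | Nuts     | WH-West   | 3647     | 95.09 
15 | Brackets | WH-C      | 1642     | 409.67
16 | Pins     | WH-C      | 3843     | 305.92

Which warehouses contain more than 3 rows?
SELECT warehouse, COUNT(*) as cnt
FROM inventory
GROUP BY warehouse
HAVING COUNT(*) > 3

Result:
  WH-C: 4
  WH-West: 5

Note: HAVING filters groups after aggregation, WHERE filters rows before.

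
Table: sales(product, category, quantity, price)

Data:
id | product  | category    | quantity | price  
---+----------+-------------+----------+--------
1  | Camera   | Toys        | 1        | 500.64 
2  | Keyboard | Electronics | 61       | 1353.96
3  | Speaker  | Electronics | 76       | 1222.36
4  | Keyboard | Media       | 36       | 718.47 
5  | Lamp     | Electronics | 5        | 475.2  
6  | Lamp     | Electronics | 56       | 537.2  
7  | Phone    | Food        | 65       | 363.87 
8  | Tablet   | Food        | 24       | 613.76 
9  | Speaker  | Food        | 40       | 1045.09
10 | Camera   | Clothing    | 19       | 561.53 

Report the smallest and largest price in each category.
SELECT category, MIN(price), MAX(price)
FROM sales
GROUP BY category

Result:
  Clothing: min=561.53, max=561.53
  Electronics: min=475.20, max=1353.96
  Food: min=363.87, max=1045.09
  Media: min=718.47, max=718.47
  Toys: min=500.64, max=500.64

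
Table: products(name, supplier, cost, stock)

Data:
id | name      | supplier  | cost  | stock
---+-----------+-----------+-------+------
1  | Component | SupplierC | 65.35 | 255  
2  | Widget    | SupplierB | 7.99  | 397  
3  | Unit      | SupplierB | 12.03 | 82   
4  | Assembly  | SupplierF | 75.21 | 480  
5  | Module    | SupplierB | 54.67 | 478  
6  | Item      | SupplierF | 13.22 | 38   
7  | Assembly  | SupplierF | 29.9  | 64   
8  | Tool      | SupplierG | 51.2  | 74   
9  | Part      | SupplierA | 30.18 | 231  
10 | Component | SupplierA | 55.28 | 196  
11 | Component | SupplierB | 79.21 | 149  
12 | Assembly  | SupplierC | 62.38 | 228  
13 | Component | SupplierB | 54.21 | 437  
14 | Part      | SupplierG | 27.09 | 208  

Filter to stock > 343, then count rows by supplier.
SELECT supplier, COUNT(*)
FROM products
WHERE stock > 343
GROUP BY supplier

Note: WHERE filters rows before grouping.

Result:
  SupplierB: 3
  SupplierF: 1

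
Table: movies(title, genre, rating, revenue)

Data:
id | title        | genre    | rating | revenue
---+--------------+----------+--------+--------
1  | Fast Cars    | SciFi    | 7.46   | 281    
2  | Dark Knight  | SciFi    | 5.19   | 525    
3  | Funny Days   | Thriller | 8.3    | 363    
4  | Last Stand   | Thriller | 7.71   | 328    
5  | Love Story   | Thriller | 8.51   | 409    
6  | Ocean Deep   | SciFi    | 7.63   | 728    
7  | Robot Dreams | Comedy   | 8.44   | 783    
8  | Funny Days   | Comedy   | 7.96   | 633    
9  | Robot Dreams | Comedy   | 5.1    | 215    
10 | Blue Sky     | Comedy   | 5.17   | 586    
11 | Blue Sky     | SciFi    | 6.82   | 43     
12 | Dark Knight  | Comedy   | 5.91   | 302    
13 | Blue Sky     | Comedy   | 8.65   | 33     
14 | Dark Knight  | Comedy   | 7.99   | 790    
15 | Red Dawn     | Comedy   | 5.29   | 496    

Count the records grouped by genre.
SELECT genre, COUNT(*) as count
FROM movies
GROUP BY genre

Result:
  Comedy: 8
  SciFi: 4
  Thriller: 3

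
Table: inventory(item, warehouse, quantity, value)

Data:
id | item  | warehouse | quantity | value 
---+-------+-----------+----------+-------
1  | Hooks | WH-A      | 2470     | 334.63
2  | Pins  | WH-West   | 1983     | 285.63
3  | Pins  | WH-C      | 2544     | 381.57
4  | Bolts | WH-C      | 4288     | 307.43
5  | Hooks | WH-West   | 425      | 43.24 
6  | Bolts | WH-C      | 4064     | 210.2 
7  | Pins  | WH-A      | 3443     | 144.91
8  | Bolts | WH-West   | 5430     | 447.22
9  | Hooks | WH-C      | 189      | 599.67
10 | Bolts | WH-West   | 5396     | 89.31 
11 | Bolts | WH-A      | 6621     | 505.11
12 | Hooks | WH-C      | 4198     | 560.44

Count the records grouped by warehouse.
SELECT warehouse, COUNT(*) as count
FROM inventory
GROUP BY warehouse

Result:
  WH-A: 3
  WH-C: 5
  WH-West: 4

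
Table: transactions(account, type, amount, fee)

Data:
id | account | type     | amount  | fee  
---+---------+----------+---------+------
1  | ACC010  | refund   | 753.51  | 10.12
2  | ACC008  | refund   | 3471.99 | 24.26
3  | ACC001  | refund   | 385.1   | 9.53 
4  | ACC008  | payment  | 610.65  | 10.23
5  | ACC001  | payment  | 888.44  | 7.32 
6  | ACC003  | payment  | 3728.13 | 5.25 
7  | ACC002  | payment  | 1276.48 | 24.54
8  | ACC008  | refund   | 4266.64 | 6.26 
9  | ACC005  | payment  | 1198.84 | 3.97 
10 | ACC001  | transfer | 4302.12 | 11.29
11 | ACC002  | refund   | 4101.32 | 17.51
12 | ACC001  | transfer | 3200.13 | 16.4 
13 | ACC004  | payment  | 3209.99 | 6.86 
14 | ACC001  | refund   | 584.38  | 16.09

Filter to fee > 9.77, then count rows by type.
SELECT type, COUNT(*)
FROM transactions
WHERE fee > 9.77
GROUP BY type

Note: WHERE filters rows before grouping.

Result:
  payment: 2
  refund: 4
  transfer: 2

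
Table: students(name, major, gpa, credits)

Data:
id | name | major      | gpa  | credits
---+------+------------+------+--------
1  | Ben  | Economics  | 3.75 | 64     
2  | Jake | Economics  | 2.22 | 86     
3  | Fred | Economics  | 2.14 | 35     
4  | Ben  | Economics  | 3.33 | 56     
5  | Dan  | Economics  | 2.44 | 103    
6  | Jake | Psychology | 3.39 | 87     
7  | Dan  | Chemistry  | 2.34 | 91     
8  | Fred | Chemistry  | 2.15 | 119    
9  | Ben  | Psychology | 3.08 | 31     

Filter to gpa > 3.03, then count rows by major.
SELECT major, COUNT(*)
FROM students
WHERE gpa > 3.03
GROUP BY major

Note: WHERE filters rows before grouping.

Result:
  Economics: 2
  Psychology: 2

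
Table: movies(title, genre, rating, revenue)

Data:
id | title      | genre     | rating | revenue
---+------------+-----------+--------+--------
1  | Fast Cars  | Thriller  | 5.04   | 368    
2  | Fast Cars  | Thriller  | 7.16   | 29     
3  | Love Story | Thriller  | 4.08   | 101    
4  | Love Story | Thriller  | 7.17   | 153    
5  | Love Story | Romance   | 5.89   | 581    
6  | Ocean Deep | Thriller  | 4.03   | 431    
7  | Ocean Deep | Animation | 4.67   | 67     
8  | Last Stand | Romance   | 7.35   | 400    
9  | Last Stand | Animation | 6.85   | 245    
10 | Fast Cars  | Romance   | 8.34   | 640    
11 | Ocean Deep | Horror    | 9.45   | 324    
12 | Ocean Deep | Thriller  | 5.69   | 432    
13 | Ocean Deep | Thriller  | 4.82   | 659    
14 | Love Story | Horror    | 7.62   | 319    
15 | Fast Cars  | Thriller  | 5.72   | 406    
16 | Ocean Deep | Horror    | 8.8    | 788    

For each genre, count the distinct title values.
SELECT genre, COUNT(DISTINCT title)
FROM movies
GROUP BY genre

Result:
  Animation: 2 distinct
  Horror: 2 distinct
  Romance: 3 distinct
  Thriller: 3 distinct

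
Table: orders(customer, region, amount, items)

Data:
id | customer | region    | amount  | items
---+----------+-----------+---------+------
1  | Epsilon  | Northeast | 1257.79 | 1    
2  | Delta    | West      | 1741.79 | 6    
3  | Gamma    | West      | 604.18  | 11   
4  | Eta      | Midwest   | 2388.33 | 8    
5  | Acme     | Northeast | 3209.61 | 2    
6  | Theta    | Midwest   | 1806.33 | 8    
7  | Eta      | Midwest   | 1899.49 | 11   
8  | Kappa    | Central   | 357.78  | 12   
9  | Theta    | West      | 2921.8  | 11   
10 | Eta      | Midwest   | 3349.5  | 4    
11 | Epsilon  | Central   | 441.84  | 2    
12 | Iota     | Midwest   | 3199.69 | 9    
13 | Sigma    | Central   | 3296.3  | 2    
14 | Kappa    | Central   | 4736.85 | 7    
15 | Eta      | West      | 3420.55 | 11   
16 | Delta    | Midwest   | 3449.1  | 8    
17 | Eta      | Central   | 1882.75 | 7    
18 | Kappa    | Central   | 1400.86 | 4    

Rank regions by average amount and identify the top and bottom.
SELECT region, AVG(amount)
FROM orders
GROUP BY region
ORDER BY AVG(amount)

All groups:
  Central: 2019.40
  West: 2172.08
  Northeast: 2233.70
  Midwest: 2682.07

Highest: Midwest (2682.07)
Lowest: Central (2019.40)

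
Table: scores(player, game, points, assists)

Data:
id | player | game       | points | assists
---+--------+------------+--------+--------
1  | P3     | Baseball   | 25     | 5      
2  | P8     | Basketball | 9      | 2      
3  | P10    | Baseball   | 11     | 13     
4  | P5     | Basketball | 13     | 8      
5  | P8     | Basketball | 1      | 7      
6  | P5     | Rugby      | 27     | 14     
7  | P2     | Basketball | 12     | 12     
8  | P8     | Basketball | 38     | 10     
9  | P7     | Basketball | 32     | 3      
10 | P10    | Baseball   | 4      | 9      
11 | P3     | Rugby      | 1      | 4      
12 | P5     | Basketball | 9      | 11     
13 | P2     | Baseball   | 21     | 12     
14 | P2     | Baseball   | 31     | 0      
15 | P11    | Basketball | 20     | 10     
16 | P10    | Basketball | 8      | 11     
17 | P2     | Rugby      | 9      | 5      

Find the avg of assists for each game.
SELECT game, AVG(assists) as result
FROM scores
GROUP BY game

Result:
  Baseball: 7.80
  Basketball: 8.22
  Rugby: 7.67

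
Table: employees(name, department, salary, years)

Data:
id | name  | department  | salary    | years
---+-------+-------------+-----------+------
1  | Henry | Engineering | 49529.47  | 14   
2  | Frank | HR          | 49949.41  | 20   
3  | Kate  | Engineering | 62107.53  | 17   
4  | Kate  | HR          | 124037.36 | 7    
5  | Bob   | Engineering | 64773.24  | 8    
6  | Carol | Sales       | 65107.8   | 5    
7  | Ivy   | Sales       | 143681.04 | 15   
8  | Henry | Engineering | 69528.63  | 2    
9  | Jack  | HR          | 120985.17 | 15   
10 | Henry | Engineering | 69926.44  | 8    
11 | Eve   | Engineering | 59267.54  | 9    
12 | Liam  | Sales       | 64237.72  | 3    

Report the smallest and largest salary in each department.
SELECT department, MIN(salary), MAX(salary)
FROM employees
GROUP BY department

Result:
  Engineering: min=49529.47, max=69926.44
  HR: min=49949.41, max=124037.36
  Sales: min=64237.72, max=143681.04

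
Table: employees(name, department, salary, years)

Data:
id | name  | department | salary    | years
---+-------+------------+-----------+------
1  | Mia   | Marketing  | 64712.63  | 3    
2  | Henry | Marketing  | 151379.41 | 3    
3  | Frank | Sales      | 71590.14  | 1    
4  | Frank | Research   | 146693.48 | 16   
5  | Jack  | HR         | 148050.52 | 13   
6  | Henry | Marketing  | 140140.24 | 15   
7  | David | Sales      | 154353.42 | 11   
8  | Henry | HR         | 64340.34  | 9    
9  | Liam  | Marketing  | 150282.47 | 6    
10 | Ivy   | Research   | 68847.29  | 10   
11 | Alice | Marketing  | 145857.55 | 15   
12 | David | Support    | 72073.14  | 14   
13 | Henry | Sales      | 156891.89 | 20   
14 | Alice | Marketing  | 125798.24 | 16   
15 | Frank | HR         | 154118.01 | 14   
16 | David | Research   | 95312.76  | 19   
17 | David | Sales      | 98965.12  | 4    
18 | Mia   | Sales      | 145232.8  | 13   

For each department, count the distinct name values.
SELECT department, COUNT(DISTINCT name)
FROM employees
GROUP BY department

Result:
  HR: 3 distinct
  Marketing: 4 distinct
  Research: 3 distinct
  Sales: 4 distinct
  Support: 1 distinct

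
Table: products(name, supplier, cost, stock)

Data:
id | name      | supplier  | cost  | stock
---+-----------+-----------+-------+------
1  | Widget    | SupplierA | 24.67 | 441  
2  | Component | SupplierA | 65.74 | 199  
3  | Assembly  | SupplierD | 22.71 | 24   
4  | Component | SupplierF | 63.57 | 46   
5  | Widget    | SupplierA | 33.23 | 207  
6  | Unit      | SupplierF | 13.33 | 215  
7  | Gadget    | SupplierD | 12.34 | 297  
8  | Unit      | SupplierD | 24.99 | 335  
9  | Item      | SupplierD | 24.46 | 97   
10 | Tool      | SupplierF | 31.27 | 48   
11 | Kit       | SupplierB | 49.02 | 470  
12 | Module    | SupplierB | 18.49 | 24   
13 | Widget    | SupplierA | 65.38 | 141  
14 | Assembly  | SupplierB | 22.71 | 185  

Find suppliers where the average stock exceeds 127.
SELECT supplier, AVG(stock)
FROM products
GROUP BY supplier
HAVING AVG(stock) > 127

Result:
  SupplierA: avg=247.00
  SupplierB: avg=226.33
  SupplierD: avg=188.25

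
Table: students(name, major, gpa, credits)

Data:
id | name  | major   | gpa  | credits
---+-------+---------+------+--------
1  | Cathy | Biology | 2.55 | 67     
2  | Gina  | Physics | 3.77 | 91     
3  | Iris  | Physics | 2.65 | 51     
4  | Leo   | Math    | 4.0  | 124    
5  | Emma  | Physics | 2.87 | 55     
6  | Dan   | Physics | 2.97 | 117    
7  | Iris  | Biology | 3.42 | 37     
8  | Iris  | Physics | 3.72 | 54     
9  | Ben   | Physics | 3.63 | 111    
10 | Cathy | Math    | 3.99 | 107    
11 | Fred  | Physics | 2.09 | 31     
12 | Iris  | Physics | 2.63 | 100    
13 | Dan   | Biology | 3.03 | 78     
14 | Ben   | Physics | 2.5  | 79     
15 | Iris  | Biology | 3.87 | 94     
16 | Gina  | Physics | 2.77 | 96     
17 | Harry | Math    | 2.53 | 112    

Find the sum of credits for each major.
SELECT major, SUM(credits) as result
FROM students
GROUP BY major

Result:
  Biology: 276
  Math: 343
  Physics: 785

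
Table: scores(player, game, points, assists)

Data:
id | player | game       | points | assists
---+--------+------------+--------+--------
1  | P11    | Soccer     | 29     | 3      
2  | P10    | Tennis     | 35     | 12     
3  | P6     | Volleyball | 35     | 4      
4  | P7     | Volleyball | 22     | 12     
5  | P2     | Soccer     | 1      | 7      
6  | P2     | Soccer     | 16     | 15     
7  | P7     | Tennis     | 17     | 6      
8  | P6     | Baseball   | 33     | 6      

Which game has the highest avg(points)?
SELECT game, AVG(points) as val
FROM scores
GROUP BY game
ORDER BY val DESC
LIMIT 1

Result: Baseball with avg(points) = 33.00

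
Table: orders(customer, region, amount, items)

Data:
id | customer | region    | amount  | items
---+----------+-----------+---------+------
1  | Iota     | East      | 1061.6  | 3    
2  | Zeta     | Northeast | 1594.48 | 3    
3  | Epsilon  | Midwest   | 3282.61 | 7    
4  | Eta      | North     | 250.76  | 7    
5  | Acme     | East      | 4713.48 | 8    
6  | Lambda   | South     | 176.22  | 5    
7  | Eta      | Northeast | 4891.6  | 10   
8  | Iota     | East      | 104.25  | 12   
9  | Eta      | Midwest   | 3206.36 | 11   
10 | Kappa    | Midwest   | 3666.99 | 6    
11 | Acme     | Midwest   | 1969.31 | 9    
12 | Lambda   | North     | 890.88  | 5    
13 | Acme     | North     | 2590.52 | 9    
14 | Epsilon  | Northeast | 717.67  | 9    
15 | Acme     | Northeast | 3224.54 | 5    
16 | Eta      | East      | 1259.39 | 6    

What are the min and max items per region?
SELECT region, MIN(items), MAX(items)
FROM orders
GROUP BY region

Result:
  East: min=3, max=12
  Midwest: min=6, max=11
  North: min=5, max=9
  Northeast: min=3, max=10
  South: min=5, max=5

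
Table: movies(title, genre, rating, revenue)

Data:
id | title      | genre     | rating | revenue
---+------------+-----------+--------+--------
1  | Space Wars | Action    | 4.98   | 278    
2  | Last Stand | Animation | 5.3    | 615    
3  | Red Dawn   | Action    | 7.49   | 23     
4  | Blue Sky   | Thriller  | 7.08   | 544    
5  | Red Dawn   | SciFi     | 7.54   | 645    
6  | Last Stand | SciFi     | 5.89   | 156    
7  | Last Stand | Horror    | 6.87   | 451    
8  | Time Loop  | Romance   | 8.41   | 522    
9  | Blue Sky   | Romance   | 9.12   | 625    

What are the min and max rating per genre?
SELECT genre, MIN(rating), MAX(rating)
FROM movies
GROUP BY genre

Result:
  Action: min=4.98, max=7.49
  Animation: min=5.30, max=5.30
  Horror: min=6.87, max=6.87
  Romance: min=8.41, max=9.12
  SciFi: min=5.89, max=7.54
  Thriller: min=7.08, max=7.08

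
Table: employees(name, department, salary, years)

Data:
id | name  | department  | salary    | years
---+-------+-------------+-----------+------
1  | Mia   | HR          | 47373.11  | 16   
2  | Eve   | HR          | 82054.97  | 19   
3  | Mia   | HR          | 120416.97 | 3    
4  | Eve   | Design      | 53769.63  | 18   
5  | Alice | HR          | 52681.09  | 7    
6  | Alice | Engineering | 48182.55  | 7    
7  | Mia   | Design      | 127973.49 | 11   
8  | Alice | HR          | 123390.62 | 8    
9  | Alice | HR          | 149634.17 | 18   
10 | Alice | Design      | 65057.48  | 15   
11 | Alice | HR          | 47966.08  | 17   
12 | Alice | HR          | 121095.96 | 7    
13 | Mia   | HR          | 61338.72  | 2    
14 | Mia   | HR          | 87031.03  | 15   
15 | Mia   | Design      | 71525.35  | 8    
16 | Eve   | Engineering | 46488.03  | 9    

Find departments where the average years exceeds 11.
SELECT department, AVG(years)
FROM employees
GROUP BY department
HAVING AVG(years) > 11

Result:
  Design: avg=13.00
  HR: avg=11.20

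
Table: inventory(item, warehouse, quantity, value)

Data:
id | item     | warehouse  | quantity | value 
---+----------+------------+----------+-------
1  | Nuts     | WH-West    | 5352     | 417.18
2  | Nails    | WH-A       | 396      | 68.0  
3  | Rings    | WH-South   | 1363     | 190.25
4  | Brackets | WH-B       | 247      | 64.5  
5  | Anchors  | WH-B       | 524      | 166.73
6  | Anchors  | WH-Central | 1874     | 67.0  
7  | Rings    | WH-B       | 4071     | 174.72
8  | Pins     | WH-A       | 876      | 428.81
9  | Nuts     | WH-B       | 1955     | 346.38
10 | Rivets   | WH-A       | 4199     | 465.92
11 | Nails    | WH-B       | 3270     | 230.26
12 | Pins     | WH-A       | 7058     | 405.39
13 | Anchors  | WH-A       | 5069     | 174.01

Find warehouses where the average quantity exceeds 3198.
SELECT warehouse, AVG(quantity)
FROM inventory
GROUP BY warehouse
HAVING AVG(quantity) > 3198

Result:
  WH-A: avg=3519.60
  WH-West: avg=5352.00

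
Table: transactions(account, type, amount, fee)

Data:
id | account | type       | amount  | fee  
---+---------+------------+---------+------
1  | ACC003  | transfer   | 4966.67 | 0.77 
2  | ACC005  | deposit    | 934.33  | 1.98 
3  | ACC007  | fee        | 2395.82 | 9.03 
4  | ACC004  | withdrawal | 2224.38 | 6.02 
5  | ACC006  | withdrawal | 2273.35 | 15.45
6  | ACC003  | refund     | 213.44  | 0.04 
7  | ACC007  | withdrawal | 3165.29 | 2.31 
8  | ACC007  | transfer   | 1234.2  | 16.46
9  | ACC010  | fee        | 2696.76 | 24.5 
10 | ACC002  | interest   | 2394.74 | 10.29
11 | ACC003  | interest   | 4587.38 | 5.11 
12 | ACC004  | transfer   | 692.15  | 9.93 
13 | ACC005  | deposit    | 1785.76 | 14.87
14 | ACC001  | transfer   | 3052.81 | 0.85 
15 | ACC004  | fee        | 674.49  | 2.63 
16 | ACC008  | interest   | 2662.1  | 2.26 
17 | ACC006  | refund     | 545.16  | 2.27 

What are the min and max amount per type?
SELECT type, MIN(amount), MAX(amount)
FROM transactions
GROUP BY type

Result:
  deposit: min=934.33, max=1785.76
  fee: min=674.49, max=2696.76
  interest: min=2394.74, max=4587.38
  refund: min=213.44, max=545.16
  transfer: min=692.15, max=4966.67
  withdrawal: min=2224.38, max=3165.29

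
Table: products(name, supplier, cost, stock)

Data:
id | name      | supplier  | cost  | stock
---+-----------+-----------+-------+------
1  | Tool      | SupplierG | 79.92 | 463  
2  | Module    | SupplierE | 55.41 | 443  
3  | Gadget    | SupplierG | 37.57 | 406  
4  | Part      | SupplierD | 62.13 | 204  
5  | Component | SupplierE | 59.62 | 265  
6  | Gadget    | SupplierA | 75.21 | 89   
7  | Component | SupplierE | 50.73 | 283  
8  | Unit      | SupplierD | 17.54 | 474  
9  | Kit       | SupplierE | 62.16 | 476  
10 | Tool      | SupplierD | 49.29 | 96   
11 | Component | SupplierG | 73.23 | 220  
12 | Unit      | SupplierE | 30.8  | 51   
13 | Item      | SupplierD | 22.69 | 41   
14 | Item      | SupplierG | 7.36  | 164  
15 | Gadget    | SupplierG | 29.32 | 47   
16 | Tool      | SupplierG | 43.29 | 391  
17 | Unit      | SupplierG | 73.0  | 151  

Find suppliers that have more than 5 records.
SELECT supplier, COUNT(*) as cnt
FROM products
GROUP BY supplier
HAVING COUNT(*) > 5

Result:
  SupplierG: 7

Note: HAVING filters groups after aggregation, WHERE filters rows before.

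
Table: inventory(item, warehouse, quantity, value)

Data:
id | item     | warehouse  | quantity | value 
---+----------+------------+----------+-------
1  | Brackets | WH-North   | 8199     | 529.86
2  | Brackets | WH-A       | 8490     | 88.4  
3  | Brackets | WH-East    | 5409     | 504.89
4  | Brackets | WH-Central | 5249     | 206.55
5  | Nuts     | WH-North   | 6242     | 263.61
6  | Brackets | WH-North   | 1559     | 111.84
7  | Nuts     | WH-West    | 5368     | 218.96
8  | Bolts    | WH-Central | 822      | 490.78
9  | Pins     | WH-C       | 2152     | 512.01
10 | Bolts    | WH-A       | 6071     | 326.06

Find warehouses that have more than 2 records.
SELECT warehouse, COUNT(*) as cnt
FROM inventory
GROUP BY warehouse
HAVING COUNT(*) > 2

Result:
  WH-North: 3

Note: HAVING filters groups after aggregation, WHERE filters rows before.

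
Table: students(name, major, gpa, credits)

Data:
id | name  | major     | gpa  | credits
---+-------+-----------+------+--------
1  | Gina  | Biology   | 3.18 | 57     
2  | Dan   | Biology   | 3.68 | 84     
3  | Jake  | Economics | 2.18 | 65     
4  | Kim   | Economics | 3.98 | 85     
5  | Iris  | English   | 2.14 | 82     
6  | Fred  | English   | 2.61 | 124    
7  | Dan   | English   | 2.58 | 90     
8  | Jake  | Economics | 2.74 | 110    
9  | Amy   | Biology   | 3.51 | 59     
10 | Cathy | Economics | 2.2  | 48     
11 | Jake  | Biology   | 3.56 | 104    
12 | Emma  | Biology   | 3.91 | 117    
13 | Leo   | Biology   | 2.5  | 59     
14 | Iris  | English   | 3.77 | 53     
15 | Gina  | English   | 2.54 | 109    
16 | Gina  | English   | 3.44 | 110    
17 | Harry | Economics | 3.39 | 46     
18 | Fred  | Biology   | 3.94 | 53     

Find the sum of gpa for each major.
SELECT major, SUM(gpa) as result
FROM students
GROUP BY major

Result:
  Biology: 24.28
  Economics: 14.49
  English: 17.08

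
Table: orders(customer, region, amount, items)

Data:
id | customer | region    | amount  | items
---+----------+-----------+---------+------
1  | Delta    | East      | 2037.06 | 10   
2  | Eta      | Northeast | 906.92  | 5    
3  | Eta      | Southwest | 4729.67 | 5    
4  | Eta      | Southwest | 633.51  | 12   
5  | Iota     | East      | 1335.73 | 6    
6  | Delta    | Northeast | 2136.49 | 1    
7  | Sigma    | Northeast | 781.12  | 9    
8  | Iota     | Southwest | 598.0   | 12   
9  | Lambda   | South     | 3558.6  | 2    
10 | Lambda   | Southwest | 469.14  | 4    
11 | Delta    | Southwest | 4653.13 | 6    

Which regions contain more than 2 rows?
SELECT region, COUNT(*) as cnt
FROM orders
GROUP BY region
HAVING COUNT(*) > 2

Result:
  Northeast: 3
  Southwest: 5

Note: HAVING filters groups after aggregation, WHERE filters rows before.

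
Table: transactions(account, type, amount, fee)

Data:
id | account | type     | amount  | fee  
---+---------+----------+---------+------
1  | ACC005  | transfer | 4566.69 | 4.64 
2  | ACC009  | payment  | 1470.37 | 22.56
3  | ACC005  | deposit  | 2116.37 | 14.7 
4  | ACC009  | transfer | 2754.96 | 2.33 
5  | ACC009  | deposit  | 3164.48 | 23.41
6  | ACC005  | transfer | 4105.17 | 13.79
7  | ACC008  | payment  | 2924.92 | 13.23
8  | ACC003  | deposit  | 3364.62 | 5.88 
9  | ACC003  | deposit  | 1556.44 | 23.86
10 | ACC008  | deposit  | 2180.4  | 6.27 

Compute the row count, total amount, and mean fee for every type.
SELECT type,
       COUNT(*) as cnt,
       SUM(amount) as total_amount,
       AVG(fee) as avg_fee
FROM transactions
GROUP BY type

Result:
  deposit: 5 records, 12382.31 total amount, 14.82 avg fee
  payment: 2 records, 4395.29 total amount, 17.90 avg fee
  transfer: 3 records, 11426.82 total amount, 6.92 avg fee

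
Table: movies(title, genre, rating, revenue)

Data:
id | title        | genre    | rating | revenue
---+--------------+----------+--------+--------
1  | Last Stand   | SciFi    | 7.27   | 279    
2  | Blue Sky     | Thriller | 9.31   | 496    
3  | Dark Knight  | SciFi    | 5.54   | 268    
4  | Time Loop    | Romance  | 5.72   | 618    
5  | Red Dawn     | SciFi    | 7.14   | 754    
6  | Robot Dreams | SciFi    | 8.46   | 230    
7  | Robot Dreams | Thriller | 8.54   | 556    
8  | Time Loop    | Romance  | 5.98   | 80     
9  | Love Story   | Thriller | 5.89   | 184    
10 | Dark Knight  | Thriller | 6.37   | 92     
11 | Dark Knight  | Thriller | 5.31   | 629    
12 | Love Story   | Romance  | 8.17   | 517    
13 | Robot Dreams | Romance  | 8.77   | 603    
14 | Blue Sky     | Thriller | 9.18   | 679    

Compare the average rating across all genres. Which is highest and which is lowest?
SELECT genre, AVG(rating)
FROM movies
GROUP BY genre
ORDER BY AVG(rating)

All groups:
  SciFi: 7.10
  Romance: 7.16
  Thriller: 7.43

Highest: Thriller (7.43)
Lowest: SciFi (7.10)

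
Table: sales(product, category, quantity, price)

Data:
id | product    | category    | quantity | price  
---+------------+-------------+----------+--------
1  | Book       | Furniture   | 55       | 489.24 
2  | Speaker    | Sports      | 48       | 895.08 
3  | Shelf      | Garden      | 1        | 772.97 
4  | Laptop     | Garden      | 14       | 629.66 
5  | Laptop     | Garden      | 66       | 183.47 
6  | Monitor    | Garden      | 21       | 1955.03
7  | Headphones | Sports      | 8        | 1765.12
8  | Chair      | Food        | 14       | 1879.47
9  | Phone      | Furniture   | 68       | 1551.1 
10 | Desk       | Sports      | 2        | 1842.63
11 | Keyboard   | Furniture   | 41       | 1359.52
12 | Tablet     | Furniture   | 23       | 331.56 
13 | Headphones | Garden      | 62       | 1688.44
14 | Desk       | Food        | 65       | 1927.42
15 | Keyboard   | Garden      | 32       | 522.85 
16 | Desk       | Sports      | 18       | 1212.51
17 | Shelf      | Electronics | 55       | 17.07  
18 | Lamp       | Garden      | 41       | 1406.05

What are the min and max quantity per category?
SELECT category, MIN(quantity), MAX(quantity)
FROM sales
GROUP BY category

Result:
  Electronics: min=55, max=55
  Food: min=14, max=65
  Furniture: min=23, max=68
  Garden: min=1, max=66
  Sports: min=2, max=48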